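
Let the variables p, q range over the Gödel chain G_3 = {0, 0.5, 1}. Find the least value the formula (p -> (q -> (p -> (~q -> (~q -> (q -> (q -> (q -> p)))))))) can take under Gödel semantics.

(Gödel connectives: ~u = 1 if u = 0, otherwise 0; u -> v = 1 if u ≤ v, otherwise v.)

1.00

Every assignment gives 1. For instance at p = 0, q = 0:
  ~q: Gödel ¬ of 0 = 1 (operand is 0)
  ~q: Gödel ¬ of 0 = 1 (operand is 0)
  (q -> p): 0 ≤ 0, so result = 1
  (q -> (q -> p)): 0 ≤ 1, so result = 1
  (q -> (q -> (q -> p))): 0 ≤ 1, so result = 1
  (~q -> (q -> (q -> (q -> p)))): 1 ≤ 1, so result = 1
  (~q -> (~q -> (q -> (q -> (q -> p))))): 1 ≤ 1, so result = 1
  (p -> (~q -> (~q -> (q -> (q -> (q -> p)))))): 0 ≤ 1, so result = 1
  (q -> (p -> (~q -> (~q -> (q -> (q -> (q -> p))))))): 0 ≤ 1, so result = 1
  (p -> (q -> (p -> (~q -> (~q -> (q -> (q -> (q -> p)))))))): 0 ≤ 1, so result = 1
All 9 assignments give value 1 — the formula is a G_3-tautology.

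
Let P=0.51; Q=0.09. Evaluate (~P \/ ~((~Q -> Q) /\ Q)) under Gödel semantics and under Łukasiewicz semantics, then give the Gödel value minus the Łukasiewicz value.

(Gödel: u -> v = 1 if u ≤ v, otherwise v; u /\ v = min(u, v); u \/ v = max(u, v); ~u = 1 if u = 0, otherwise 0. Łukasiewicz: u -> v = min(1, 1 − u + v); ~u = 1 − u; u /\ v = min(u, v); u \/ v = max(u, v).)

Gödel evaluation:
  ~P: Gödel ¬ of 0.51 = 0 (operand ≠ 0)
  ~Q: Gödel ¬ of 0.09 = 0 (operand ≠ 0)
  (~Q -> Q): 0 ≤ 0.09, so result = 1
  ((~Q -> Q) /\ Q) = min(1, 0.09) = 0.09
  ~((~Q -> Q) /\ Q): Gödel ¬ of 0.09 = 0 (operand ≠ 0)
  (~P \/ ~((~Q -> Q) /\ Q)) = max(0, 0) = 0
  Gödel value = 0
Łukasiewicz evaluation:
  ~P: Łukasiewicz ¬ gives 1 − 0.51 = 0.49
  ~Q: Łukasiewicz ¬ gives 1 − 0.09 = 0.91
  (~Q -> Q): min(1, 1 − 0.91 + 0.09) = 0.18
  ((~Q -> Q) /\ Q) = min(0.18, 0.09) = 0.09
  ~((~Q -> Q) /\ Q): Łukasiewicz ¬ gives 1 − 0.09 = 0.91
  (~P \/ ~((~Q -> Q) /\ Q)) = max(0.49, 0.91) = 0.91
  Łukasiewicz value = 0.91
Difference: 0 − 0.91 = -0.91

-0.91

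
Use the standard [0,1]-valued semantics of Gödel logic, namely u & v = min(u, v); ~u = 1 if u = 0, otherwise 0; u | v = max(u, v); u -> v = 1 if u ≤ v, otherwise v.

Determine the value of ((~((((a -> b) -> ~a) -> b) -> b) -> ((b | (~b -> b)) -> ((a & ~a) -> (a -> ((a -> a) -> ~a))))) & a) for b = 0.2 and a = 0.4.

0.40

(a -> b): 0.4 > 0.2, so result = 0.2
~a: Gödel ¬ of 0.4 = 0 (operand ≠ 0)
((a -> b) -> ~a): 0.2 > 0, so result = 0
(((a -> b) -> ~a) -> b): 0 ≤ 0.2, so result = 1
((((a -> b) -> ~a) -> b) -> b): 1 > 0.2, so result = 0.2
~((((a -> b) -> ~a) -> b) -> b): Gödel ¬ of 0.2 = 0 (operand ≠ 0)
~b: Gödel ¬ of 0.2 = 0 (operand ≠ 0)
(~b -> b): 0 ≤ 0.2, so result = 1
(b | (~b -> b)) = max(0.2, 1) = 1
~a: Gödel ¬ of 0.4 = 0 (operand ≠ 0)
(a & ~a) = min(0.4, 0) = 0
(a -> a): 0.4 ≤ 0.4, so result = 1
~a: Gödel ¬ of 0.4 = 0 (operand ≠ 0)
((a -> a) -> ~a): 1 > 0, so result = 0
(a -> ((a -> a) -> ~a)): 0.4 > 0, so result = 0
((a & ~a) -> (a -> ((a -> a) -> ~a))): 0 ≤ 0, so result = 1
((b | (~b -> b)) -> ((a & ~a) -> (a -> ((a -> a) -> ~a)))): 1 ≤ 1, so result = 1
(~((((a -> b) -> ~a) -> b) -> b) -> ((b | (~b -> b)) -> ((a & ~a) -> (a -> ((a -> a) -> ~a))))): 0 ≤ 1, so result = 1
((~((((a -> b) -> ~a) -> b) -> b) -> ((b | (~b -> b)) -> ((a & ~a) -> (a -> ((a -> a) -> ~a))))) & a) = min(1, 0.4) = 0.4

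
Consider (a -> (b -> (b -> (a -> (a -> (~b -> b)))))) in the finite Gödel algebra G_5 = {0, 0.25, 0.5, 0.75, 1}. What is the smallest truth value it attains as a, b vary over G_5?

Every assignment gives 1. For instance at a = 0, b = 0:
  ~b: Gödel ¬ of 0 = 1 (operand is 0)
  (~b -> b): 1 > 0, so result = 0
  (a -> (~b -> b)): 0 ≤ 0, so result = 1
  (a -> (a -> (~b -> b))): 0 ≤ 1, so result = 1
  (b -> (a -> (a -> (~b -> b)))): 0 ≤ 1, so result = 1
  (b -> (b -> (a -> (a -> (~b -> b))))): 0 ≤ 1, so result = 1
  (a -> (b -> (b -> (a -> (a -> (~b -> b)))))): 0 ≤ 1, so result = 1
All 25 assignments give value 1 — the formula is a G_5-tautology.

1.00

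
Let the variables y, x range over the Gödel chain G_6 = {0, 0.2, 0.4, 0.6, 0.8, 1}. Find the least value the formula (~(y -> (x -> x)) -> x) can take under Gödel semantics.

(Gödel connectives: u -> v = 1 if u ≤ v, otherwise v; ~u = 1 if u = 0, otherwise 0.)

Every assignment gives 1. For instance at y = 0, x = 0:
  (x -> x): 0 ≤ 0, so result = 1
  (y -> (x -> x)): 0 ≤ 1, so result = 1
  ~(y -> (x -> x)): Gödel ¬ of 1 = 0 (operand ≠ 0)
  (~(y -> (x -> x)) -> x): 0 ≤ 0, so result = 1
All 36 assignments give value 1 — the formula is a G_6-tautology.

1.00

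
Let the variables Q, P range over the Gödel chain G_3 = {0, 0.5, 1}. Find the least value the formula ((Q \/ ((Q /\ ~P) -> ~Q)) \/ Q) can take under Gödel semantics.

The minimum is attained at Q = 0.5, P = 0:
  ~P: Gödel ¬ of 0 = 1 (operand is 0)
  (Q /\ ~P) = min(0.5, 1) = 0.5
  ~Q: Gödel ¬ of 0.5 = 0 (operand ≠ 0)
  ((Q /\ ~P) -> ~Q): 0.5 > 0, so result = 0
  (Q \/ ((Q /\ ~P) -> ~Q)) = max(0.5, 0) = 0.5
  ((Q \/ ((Q /\ ~P) -> ~Q)) \/ Q) = max(0.5, 0.5) = 0.5
Checking all 9 assignments confirms none give a value below 0.50.

0.50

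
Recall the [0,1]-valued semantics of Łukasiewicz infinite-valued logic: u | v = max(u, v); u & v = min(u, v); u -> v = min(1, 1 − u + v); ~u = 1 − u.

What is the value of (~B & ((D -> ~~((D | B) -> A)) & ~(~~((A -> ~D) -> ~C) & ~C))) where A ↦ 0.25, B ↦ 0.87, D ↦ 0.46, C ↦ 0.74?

0.13

~B: Łukasiewicz ¬ gives 1 − 0.87 = 0.13
(D | B) = max(0.46, 0.87) = 0.87
((D | B) -> A): min(1, 1 − 0.87 + 0.25) = 0.38
~((D | B) -> A): Łukasiewicz ¬ gives 1 − 0.38 = 0.62
~~((D | B) -> A): Łukasiewicz ¬ gives 1 − 0.62 = 0.38
(D -> ~~((D | B) -> A)): min(1, 1 − 0.46 + 0.38) = 0.92
~D: Łukasiewicz ¬ gives 1 − 0.46 = 0.54
(A -> ~D): min(1, 1 − 0.25 + 0.54) = 1
~C: Łukasiewicz ¬ gives 1 − 0.74 = 0.26
((A -> ~D) -> ~C): min(1, 1 − 1 + 0.26) = 0.26
~((A -> ~D) -> ~C): Łukasiewicz ¬ gives 1 − 0.26 = 0.74
~~((A -> ~D) -> ~C): Łukasiewicz ¬ gives 1 − 0.74 = 0.26
~C: Łukasiewicz ¬ gives 1 − 0.74 = 0.26
(~~((A -> ~D) -> ~C) & ~C) = min(0.26, 0.26) = 0.26
~(~~((A -> ~D) -> ~C) & ~C): Łukasiewicz ¬ gives 1 − 0.26 = 0.74
((D -> ~~((D | B) -> A)) & ~(~~((A -> ~D) -> ~C) & ~C)) = min(0.92, 0.74) = 0.74
(~B & ((D -> ~~((D | B) -> A)) & ~(~~((A -> ~D) -> ~C) & ~C))) = min(0.13, 0.74) = 0.13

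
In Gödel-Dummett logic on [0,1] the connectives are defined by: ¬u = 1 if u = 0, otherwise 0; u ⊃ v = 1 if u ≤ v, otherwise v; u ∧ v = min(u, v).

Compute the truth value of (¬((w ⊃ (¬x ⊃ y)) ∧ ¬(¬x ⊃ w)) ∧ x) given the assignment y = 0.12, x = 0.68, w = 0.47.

0.68

¬x: Gödel ¬ of 0.68 = 0 (operand ≠ 0)
(¬x ⊃ y): 0 ≤ 0.12, so result = 1
(w ⊃ (¬x ⊃ y)): 0.47 ≤ 1, so result = 1
¬x: Gödel ¬ of 0.68 = 0 (operand ≠ 0)
(¬x ⊃ w): 0 ≤ 0.47, so result = 1
¬(¬x ⊃ w): Gödel ¬ of 1 = 0 (operand ≠ 0)
((w ⊃ (¬x ⊃ y)) ∧ ¬(¬x ⊃ w)) = min(1, 0) = 0
¬((w ⊃ (¬x ⊃ y)) ∧ ¬(¬x ⊃ w)): Gödel ¬ of 0 = 1 (operand is 0)
(¬((w ⊃ (¬x ⊃ y)) ∧ ¬(¬x ⊃ w)) ∧ x) = min(1, 0.68) = 0.68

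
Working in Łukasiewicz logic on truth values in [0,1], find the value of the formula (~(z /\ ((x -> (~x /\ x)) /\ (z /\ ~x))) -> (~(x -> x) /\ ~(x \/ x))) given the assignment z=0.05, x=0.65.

~x: Łukasiewicz ¬ gives 1 − 0.65 = 0.35
(~x /\ x) = min(0.35, 0.65) = 0.35
(x -> (~x /\ x)): min(1, 1 − 0.65 + 0.35) = 0.7
~x: Łukasiewicz ¬ gives 1 − 0.65 = 0.35
(z /\ ~x) = min(0.05, 0.35) = 0.05
((x -> (~x /\ x)) /\ (z /\ ~x)) = min(0.7, 0.05) = 0.05
(z /\ ((x -> (~x /\ x)) /\ (z /\ ~x))) = min(0.05, 0.05) = 0.05
~(z /\ ((x -> (~x /\ x)) /\ (z /\ ~x))): Łukasiewicz ¬ gives 1 − 0.05 = 0.95
(x -> x): min(1, 1 − 0.65 + 0.65) = 1
~(x -> x): Łukasiewicz ¬ gives 1 − 1 = 0
(x \/ x) = max(0.65, 0.65) = 0.65
~(x \/ x): Łukasiewicz ¬ gives 1 − 0.65 = 0.35
(~(x -> x) /\ ~(x \/ x)) = min(0, 0.35) = 0
(~(z /\ ((x -> (~x /\ x)) /\ (z /\ ~x))) -> (~(x -> x) /\ ~(x \/ x))): min(1, 1 − 0.95 + 0) = 0.05

0.05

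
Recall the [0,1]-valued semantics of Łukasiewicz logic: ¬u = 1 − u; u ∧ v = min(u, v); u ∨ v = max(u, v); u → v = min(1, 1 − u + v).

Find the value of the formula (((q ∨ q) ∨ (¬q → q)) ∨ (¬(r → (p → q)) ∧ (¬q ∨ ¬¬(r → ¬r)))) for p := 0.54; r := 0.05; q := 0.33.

0.66

(q ∨ q) = max(0.33, 0.33) = 0.33
¬q: Łukasiewicz ¬ gives 1 − 0.33 = 0.67
(¬q → q): min(1, 1 − 0.67 + 0.33) = 0.66
((q ∨ q) ∨ (¬q → q)) = max(0.33, 0.66) = 0.66
(p → q): min(1, 1 − 0.54 + 0.33) = 0.79
(r → (p → q)): min(1, 1 − 0.05 + 0.79) = 1
¬(r → (p → q)): Łukasiewicz ¬ gives 1 − 1 = 0
¬q: Łukasiewicz ¬ gives 1 − 0.33 = 0.67
¬r: Łukasiewicz ¬ gives 1 − 0.05 = 0.95
(r → ¬r): min(1, 1 − 0.05 + 0.95) = 1
¬(r → ¬r): Łukasiewicz ¬ gives 1 − 1 = 0
¬¬(r → ¬r): Łukasiewicz ¬ gives 1 − 0 = 1
(¬q ∨ ¬¬(r → ¬r)) = max(0.67, 1) = 1
(¬(r → (p → q)) ∧ (¬q ∨ ¬¬(r → ¬r))) = min(0, 1) = 0
(((q ∨ q) ∨ (¬q → q)) ∨ (¬(r → (p → q)) ∧ (¬q ∨ ¬¬(r → ¬r)))) = max(0.66, 0) = 0.66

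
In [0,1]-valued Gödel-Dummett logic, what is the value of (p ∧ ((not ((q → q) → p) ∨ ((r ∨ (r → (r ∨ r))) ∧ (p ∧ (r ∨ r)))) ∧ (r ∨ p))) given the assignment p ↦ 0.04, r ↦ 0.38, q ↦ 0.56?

(q → q): 0.56 ≤ 0.56, so result = 1
((q → q) → p): 1 > 0.04, so result = 0.04
not ((q → q) → p): Gödel ¬ of 0.04 = 0 (operand ≠ 0)
(r ∨ r) = max(0.38, 0.38) = 0.38
(r → (r ∨ r)): 0.38 ≤ 0.38, so result = 1
(r ∨ (r → (r ∨ r))) = max(0.38, 1) = 1
(r ∨ r) = max(0.38, 0.38) = 0.38
(p ∧ (r ∨ r)) = min(0.04, 0.38) = 0.04
((r ∨ (r → (r ∨ r))) ∧ (p ∧ (r ∨ r))) = min(1, 0.04) = 0.04
(not ((q → q) → p) ∨ ((r ∨ (r → (r ∨ r))) ∧ (p ∧ (r ∨ r)))) = max(0, 0.04) = 0.04
(r ∨ p) = max(0.38, 0.04) = 0.38
((not ((q → q) → p) ∨ ((r ∨ (r → (r ∨ r))) ∧ (p ∧ (r ∨ r)))) ∧ (r ∨ p)) = min(0.04, 0.38) = 0.04
(p ∧ ((not ((q → q) → p) ∨ ((r ∨ (r → (r ∨ r))) ∧ (p ∧ (r ∨ r)))) ∧ (r ∨ p))) = min(0.04, 0.04) = 0.04

0.04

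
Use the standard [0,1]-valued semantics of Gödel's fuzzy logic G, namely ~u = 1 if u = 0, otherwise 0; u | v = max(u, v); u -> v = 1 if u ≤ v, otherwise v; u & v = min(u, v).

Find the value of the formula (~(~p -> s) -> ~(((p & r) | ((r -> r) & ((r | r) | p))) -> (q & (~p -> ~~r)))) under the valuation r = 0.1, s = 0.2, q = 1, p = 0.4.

~p: Gödel ¬ of 0.4 = 0 (operand ≠ 0)
(~p -> s): 0 ≤ 0.2, so result = 1
~(~p -> s): Gödel ¬ of 1 = 0 (operand ≠ 0)
(p & r) = min(0.4, 0.1) = 0.1
(r -> r): 0.1 ≤ 0.1, so result = 1
(r | r) = max(0.1, 0.1) = 0.1
((r | r) | p) = max(0.1, 0.4) = 0.4
((r -> r) & ((r | r) | p)) = min(1, 0.4) = 0.4
((p & r) | ((r -> r) & ((r | r) | p))) = max(0.1, 0.4) = 0.4
~p: Gödel ¬ of 0.4 = 0 (operand ≠ 0)
~r: Gödel ¬ of 0.1 = 0 (operand ≠ 0)
~~r: Gödel ¬ of 0 = 1 (operand is 0)
(~p -> ~~r): 0 ≤ 1, so result = 1
(q & (~p -> ~~r)) = min(1, 1) = 1
(((p & r) | ((r -> r) & ((r | r) | p))) -> (q & (~p -> ~~r))): 0.4 ≤ 1, so result = 1
~(((p & r) | ((r -> r) & ((r | r) | p))) -> (q & (~p -> ~~r))): Gödel ¬ of 1 = 0 (operand ≠ 0)
(~(~p -> s) -> ~(((p & r) | ((r -> r) & ((r | r) | p))) -> (q & (~p -> ~~r)))): 0 ≤ 0, so result = 1

1.00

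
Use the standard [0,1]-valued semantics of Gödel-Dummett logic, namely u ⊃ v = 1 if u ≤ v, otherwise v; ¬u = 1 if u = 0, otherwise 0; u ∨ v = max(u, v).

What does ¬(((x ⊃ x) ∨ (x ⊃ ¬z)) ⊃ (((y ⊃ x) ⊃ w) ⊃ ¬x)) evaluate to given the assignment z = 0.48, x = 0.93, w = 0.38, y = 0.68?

(x ⊃ x): 0.93 ≤ 0.93, so result = 1
¬z: Gödel ¬ of 0.48 = 0 (operand ≠ 0)
(x ⊃ ¬z): 0.93 > 0, so result = 0
((x ⊃ x) ∨ (x ⊃ ¬z)) = max(1, 0) = 1
(y ⊃ x): 0.68 ≤ 0.93, so result = 1
((y ⊃ x) ⊃ w): 1 > 0.38, so result = 0.38
¬x: Gödel ¬ of 0.93 = 0 (operand ≠ 0)
(((y ⊃ x) ⊃ w) ⊃ ¬x): 0.38 > 0, so result = 0
(((x ⊃ x) ∨ (x ⊃ ¬z)) ⊃ (((y ⊃ x) ⊃ w) ⊃ ¬x)): 1 > 0, so result = 0
¬(((x ⊃ x) ∨ (x ⊃ ¬z)) ⊃ (((y ⊃ x) ⊃ w) ⊃ ¬x)): Gödel ¬ of 0 = 1 (operand is 0)

1.00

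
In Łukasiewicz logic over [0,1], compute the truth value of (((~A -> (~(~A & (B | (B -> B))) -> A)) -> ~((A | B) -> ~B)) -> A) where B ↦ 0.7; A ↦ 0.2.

0.80

~A: Łukasiewicz ¬ gives 1 − 0.2 = 0.8
~A: Łukasiewicz ¬ gives 1 − 0.2 = 0.8
(B -> B): min(1, 1 − 0.7 + 0.7) = 1
(B | (B -> B)) = max(0.7, 1) = 1
(~A & (B | (B -> B))) = min(0.8, 1) = 0.8
~(~A & (B | (B -> B))): Łukasiewicz ¬ gives 1 − 0.8 = 0.2
(~(~A & (B | (B -> B))) -> A): min(1, 1 − 0.2 + 0.2) = 1
(~A -> (~(~A & (B | (B -> B))) -> A)): min(1, 1 − 0.8 + 1) = 1
(A | B) = max(0.2, 0.7) = 0.7
~B: Łukasiewicz ¬ gives 1 − 0.7 = 0.3
((A | B) -> ~B): min(1, 1 − 0.7 + 0.3) = 0.6
~((A | B) -> ~B): Łukasiewicz ¬ gives 1 − 0.6 = 0.4
((~A -> (~(~A & (B | (B -> B))) -> A)) -> ~((A | B) -> ~B)): min(1, 1 − 1 + 0.4) = 0.4
(((~A -> (~(~A & (B | (B -> B))) -> A)) -> ~((A | B) -> ~B)) -> A): min(1, 1 − 0.4 + 0.2) = 0.8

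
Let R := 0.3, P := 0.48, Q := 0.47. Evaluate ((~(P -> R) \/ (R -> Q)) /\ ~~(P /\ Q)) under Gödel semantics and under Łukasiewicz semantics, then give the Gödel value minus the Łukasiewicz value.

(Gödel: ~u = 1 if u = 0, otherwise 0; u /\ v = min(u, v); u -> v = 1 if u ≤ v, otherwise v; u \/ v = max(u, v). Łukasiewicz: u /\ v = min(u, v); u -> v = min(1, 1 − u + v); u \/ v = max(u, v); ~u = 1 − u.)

0.53

Gödel evaluation:
  (P -> R): 0.48 > 0.3, so result = 0.3
  ~(P -> R): Gödel ¬ of 0.3 = 0 (operand ≠ 0)
  (R -> Q): 0.3 ≤ 0.47, so result = 1
  (~(P -> R) \/ (R -> Q)) = max(0, 1) = 1
  (P /\ Q) = min(0.48, 0.47) = 0.47
  ~(P /\ Q): Gödel ¬ of 0.47 = 0 (operand ≠ 0)
  ~~(P /\ Q): Gödel ¬ of 0 = 1 (operand is 0)
  ((~(P -> R) \/ (R -> Q)) /\ ~~(P /\ Q)) = min(1, 1) = 1
  Gödel value = 1
Łukasiewicz evaluation:
  (P -> R): min(1, 1 − 0.48 + 0.3) = 0.82
  ~(P -> R): Łukasiewicz ¬ gives 1 − 0.82 = 0.18
  (R -> Q): min(1, 1 − 0.3 + 0.47) = 1
  (~(P -> R) \/ (R -> Q)) = max(0.18, 1) = 1
  (P /\ Q) = min(0.48, 0.47) = 0.47
  ~(P /\ Q): Łukasiewicz ¬ gives 1 − 0.47 = 0.53
  ~~(P /\ Q): Łukasiewicz ¬ gives 1 − 0.53 = 0.47
  ((~(P -> R) \/ (R -> Q)) /\ ~~(P /\ Q)) = min(1, 0.47) = 0.47
  Łukasiewicz value = 0.47
Difference: 1 − 0.47 = 0.53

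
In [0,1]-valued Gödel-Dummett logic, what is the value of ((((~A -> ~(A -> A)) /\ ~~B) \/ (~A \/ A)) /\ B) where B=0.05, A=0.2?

0.05

~A: Gödel ¬ of 0.2 = 0 (operand ≠ 0)
(A -> A): 0.2 ≤ 0.2, so result = 1
~(A -> A): Gödel ¬ of 1 = 0 (operand ≠ 0)
(~A -> ~(A -> A)): 0 ≤ 0, so result = 1
~B: Gödel ¬ of 0.05 = 0 (operand ≠ 0)
~~B: Gödel ¬ of 0 = 1 (operand is 0)
((~A -> ~(A -> A)) /\ ~~B) = min(1, 1) = 1
~A: Gödel ¬ of 0.2 = 0 (operand ≠ 0)
(~A \/ A) = max(0, 0.2) = 0.2
(((~A -> ~(A -> A)) /\ ~~B) \/ (~A \/ A)) = max(1, 0.2) = 1
((((~A -> ~(A -> A)) /\ ~~B) \/ (~A \/ A)) /\ B) = min(1, 0.05) = 0.05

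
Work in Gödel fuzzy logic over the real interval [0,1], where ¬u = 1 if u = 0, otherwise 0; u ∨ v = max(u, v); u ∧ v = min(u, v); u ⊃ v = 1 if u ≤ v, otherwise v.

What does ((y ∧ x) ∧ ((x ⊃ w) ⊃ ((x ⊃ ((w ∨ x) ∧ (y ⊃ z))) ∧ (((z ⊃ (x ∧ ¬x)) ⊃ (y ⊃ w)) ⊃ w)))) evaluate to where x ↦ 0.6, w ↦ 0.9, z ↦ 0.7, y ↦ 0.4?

0.40

(y ∧ x) = min(0.4, 0.6) = 0.4
(x ⊃ w): 0.6 ≤ 0.9, so result = 1
(w ∨ x) = max(0.9, 0.6) = 0.9
(y ⊃ z): 0.4 ≤ 0.7, so result = 1
((w ∨ x) ∧ (y ⊃ z)) = min(0.9, 1) = 0.9
(x ⊃ ((w ∨ x) ∧ (y ⊃ z))): 0.6 ≤ 0.9, so result = 1
¬x: Gödel ¬ of 0.6 = 0 (operand ≠ 0)
(x ∧ ¬x) = min(0.6, 0) = 0
(z ⊃ (x ∧ ¬x)): 0.7 > 0, so result = 0
(y ⊃ w): 0.4 ≤ 0.9, so result = 1
((z ⊃ (x ∧ ¬x)) ⊃ (y ⊃ w)): 0 ≤ 1, so result = 1
(((z ⊃ (x ∧ ¬x)) ⊃ (y ⊃ w)) ⊃ w): 1 > 0.9, so result = 0.9
((x ⊃ ((w ∨ x) ∧ (y ⊃ z))) ∧ (((z ⊃ (x ∧ ¬x)) ⊃ (y ⊃ w)) ⊃ w)) = min(1, 0.9) = 0.9
((x ⊃ w) ⊃ ((x ⊃ ((w ∨ x) ∧ (y ⊃ z))) ∧ (((z ⊃ (x ∧ ¬x)) ⊃ (y ⊃ w)) ⊃ w))): 1 > 0.9, so result = 0.9
((y ∧ x) ∧ ((x ⊃ w) ⊃ ((x ⊃ ((w ∨ x) ∧ (y ⊃ z))) ∧ (((z ⊃ (x ∧ ¬x)) ⊃ (y ⊃ w)) ⊃ w)))) = min(0.4, 0.9) = 0.4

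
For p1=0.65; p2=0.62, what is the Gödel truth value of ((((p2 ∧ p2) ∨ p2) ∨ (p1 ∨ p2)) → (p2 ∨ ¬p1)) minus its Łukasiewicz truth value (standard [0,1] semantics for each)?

Gödel evaluation:
  (p2 ∧ p2) = min(0.62, 0.62) = 0.62
  ((p2 ∧ p2) ∨ p2) = max(0.62, 0.62) = 0.62
  (p1 ∨ p2) = max(0.65, 0.62) = 0.65
  (((p2 ∧ p2) ∨ p2) ∨ (p1 ∨ p2)) = max(0.62, 0.65) = 0.65
  ¬p1: Gödel ¬ of 0.65 = 0 (operand ≠ 0)
  (p2 ∨ ¬p1) = max(0.62, 0) = 0.62
  ((((p2 ∧ p2) ∨ p2) ∨ (p1 ∨ p2)) → (p2 ∨ ¬p1)): 0.65 > 0.62, so result = 0.62
  Gödel value = 0.62
Łukasiewicz evaluation:
  (p2 ∧ p2) = min(0.62, 0.62) = 0.62
  ((p2 ∧ p2) ∨ p2) = max(0.62, 0.62) = 0.62
  (p1 ∨ p2) = max(0.65, 0.62) = 0.65
  (((p2 ∧ p2) ∨ p2) ∨ (p1 ∨ p2)) = max(0.62, 0.65) = 0.65
  ¬p1: Łukasiewicz ¬ gives 1 − 0.65 = 0.35
  (p2 ∨ ¬p1) = max(0.62, 0.35) = 0.62
  ((((p2 ∧ p2) ∨ p2) ∨ (p1 ∨ p2)) → (p2 ∨ ¬p1)): min(1, 1 − 0.65 + 0.62) = 0.97
  Łukasiewicz value = 0.97
Difference: 0.62 − 0.97 = -0.35

-0.35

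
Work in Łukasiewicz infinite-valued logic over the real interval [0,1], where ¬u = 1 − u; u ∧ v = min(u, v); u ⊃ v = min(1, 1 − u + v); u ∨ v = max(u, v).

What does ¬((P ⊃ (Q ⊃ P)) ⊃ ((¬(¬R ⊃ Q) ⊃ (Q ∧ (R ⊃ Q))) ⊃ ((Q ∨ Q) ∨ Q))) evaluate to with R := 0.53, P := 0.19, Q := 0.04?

0.57

(Q ⊃ P): min(1, 1 − 0.04 + 0.19) = 1
(P ⊃ (Q ⊃ P)): min(1, 1 − 0.19 + 1) = 1
¬R: Łukasiewicz ¬ gives 1 − 0.53 = 0.47
(¬R ⊃ Q): min(1, 1 − 0.47 + 0.04) = 0.57
¬(¬R ⊃ Q): Łukasiewicz ¬ gives 1 − 0.57 = 0.43
(R ⊃ Q): min(1, 1 − 0.53 + 0.04) = 0.51
(Q ∧ (R ⊃ Q)) = min(0.04, 0.51) = 0.04
(¬(¬R ⊃ Q) ⊃ (Q ∧ (R ⊃ Q))): min(1, 1 − 0.43 + 0.04) = 0.61
(Q ∨ Q) = max(0.04, 0.04) = 0.04
((Q ∨ Q) ∨ Q) = max(0.04, 0.04) = 0.04
((¬(¬R ⊃ Q) ⊃ (Q ∧ (R ⊃ Q))) ⊃ ((Q ∨ Q) ∨ Q)): min(1, 1 − 0.61 + 0.04) = 0.43
((P ⊃ (Q ⊃ P)) ⊃ ((¬(¬R ⊃ Q) ⊃ (Q ∧ (R ⊃ Q))) ⊃ ((Q ∨ Q) ∨ Q))): min(1, 1 − 1 + 0.43) = 0.43
¬((P ⊃ (Q ⊃ P)) ⊃ ((¬(¬R ⊃ Q) ⊃ (Q ∧ (R ⊃ Q))) ⊃ ((Q ∨ Q) ∨ Q))): Łukasiewicz ¬ gives 1 − 0.43 = 0.57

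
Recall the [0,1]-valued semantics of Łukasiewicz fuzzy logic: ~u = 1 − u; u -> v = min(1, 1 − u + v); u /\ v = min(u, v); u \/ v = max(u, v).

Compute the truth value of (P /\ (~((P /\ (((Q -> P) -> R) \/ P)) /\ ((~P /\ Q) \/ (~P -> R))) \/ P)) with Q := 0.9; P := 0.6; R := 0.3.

(Q -> P): min(1, 1 − 0.9 + 0.6) = 0.7
((Q -> P) -> R): min(1, 1 − 0.7 + 0.3) = 0.6
(((Q -> P) -> R) \/ P) = max(0.6, 0.6) = 0.6
(P /\ (((Q -> P) -> R) \/ P)) = min(0.6, 0.6) = 0.6
~P: Łukasiewicz ¬ gives 1 − 0.6 = 0.4
(~P /\ Q) = min(0.4, 0.9) = 0.4
~P: Łukasiewicz ¬ gives 1 − 0.6 = 0.4
(~P -> R): min(1, 1 − 0.4 + 0.3) = 0.9
((~P /\ Q) \/ (~P -> R)) = max(0.4, 0.9) = 0.9
((P /\ (((Q -> P) -> R) \/ P)) /\ ((~P /\ Q) \/ (~P -> R))) = min(0.6, 0.9) = 0.6
~((P /\ (((Q -> P) -> R) \/ P)) /\ ((~P /\ Q) \/ (~P -> R))): Łukasiewicz ¬ gives 1 − 0.6 = 0.4
(~((P /\ (((Q -> P) -> R) \/ P)) /\ ((~P /\ Q) \/ (~P -> R))) \/ P) = max(0.4, 0.6) = 0.6
(P /\ (~((P /\ (((Q -> P) -> R) \/ P)) /\ ((~P /\ Q) \/ (~P -> R))) \/ P)) = min(0.6, 0.6) = 0.6

0.60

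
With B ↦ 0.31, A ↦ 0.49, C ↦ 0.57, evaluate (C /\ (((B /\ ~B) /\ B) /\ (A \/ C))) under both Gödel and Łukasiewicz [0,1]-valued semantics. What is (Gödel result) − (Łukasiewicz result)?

-0.31

Gödel evaluation:
  ~B: Gödel ¬ of 0.31 = 0 (operand ≠ 0)
  (B /\ ~B) = min(0.31, 0) = 0
  ((B /\ ~B) /\ B) = min(0, 0.31) = 0
  (A \/ C) = max(0.49, 0.57) = 0.57
  (((B /\ ~B) /\ B) /\ (A \/ C)) = min(0, 0.57) = 0
  (C /\ (((B /\ ~B) /\ B) /\ (A \/ C))) = min(0.57, 0) = 0
  Gödel value = 0
Łukasiewicz evaluation:
  ~B: Łukasiewicz ¬ gives 1 − 0.31 = 0.69
  (B /\ ~B) = min(0.31, 0.69) = 0.31
  ((B /\ ~B) /\ B) = min(0.31, 0.31) = 0.31
  (A \/ C) = max(0.49, 0.57) = 0.57
  (((B /\ ~B) /\ B) /\ (A \/ C)) = min(0.31, 0.57) = 0.31
  (C /\ (((B /\ ~B) /\ B) /\ (A \/ C))) = min(0.57, 0.31) = 0.31
  Łukasiewicz value = 0.31
Difference: 0 − 0.31 = -0.31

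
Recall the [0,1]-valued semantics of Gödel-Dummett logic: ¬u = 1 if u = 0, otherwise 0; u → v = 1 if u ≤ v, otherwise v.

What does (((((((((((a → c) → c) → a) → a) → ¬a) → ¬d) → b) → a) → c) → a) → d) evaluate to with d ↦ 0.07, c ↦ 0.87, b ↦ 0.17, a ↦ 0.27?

(a → c): 0.27 ≤ 0.87, so result = 1
((a → c) → c): 1 > 0.87, so result = 0.87
(((a → c) → c) → a): 0.87 > 0.27, so result = 0.27
((((a → c) → c) → a) → a): 0.27 ≤ 0.27, so result = 1
¬a: Gödel ¬ of 0.27 = 0 (operand ≠ 0)
(((((a → c) → c) → a) → a) → ¬a): 1 > 0, so result = 0
¬d: Gödel ¬ of 0.07 = 0 (operand ≠ 0)
((((((a → c) → c) → a) → a) → ¬a) → ¬d): 0 ≤ 0, so result = 1
(((((((a → c) → c) → a) → a) → ¬a) → ¬d) → b): 1 > 0.17, so result = 0.17
((((((((a → c) → c) → a) → a) → ¬a) → ¬d) → b) → a): 0.17 ≤ 0.27, so result = 1
(((((((((a → c) → c) → a) → a) → ¬a) → ¬d) → b) → a) → c): 1 > 0.87, so result = 0.87
((((((((((a → c) → c) → a) → a) → ¬a) → ¬d) → b) → a) → c) → a): 0.87 > 0.27, so result = 0.27
(((((((((((a → c) → c) → a) → a) → ¬a) → ¬d) → b) → a) → c) → a) → d): 0.27 > 0.07, so result = 0.07

0.07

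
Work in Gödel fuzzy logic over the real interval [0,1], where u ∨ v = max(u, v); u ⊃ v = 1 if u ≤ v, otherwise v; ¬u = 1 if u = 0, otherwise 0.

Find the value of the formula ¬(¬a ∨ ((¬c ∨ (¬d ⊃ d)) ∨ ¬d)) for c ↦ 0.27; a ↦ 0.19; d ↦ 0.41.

0.00

¬a: Gödel ¬ of 0.19 = 0 (operand ≠ 0)
¬c: Gödel ¬ of 0.27 = 0 (operand ≠ 0)
¬d: Gödel ¬ of 0.41 = 0 (operand ≠ 0)
(¬d ⊃ d): 0 ≤ 0.41, so result = 1
(¬c ∨ (¬d ⊃ d)) = max(0, 1) = 1
¬d: Gödel ¬ of 0.41 = 0 (operand ≠ 0)
((¬c ∨ (¬d ⊃ d)) ∨ ¬d) = max(1, 0) = 1
(¬a ∨ ((¬c ∨ (¬d ⊃ d)) ∨ ¬d)) = max(0, 1) = 1
¬(¬a ∨ ((¬c ∨ (¬d ⊃ d)) ∨ ¬d)): Gödel ¬ of 1 = 0 (operand ≠ 0)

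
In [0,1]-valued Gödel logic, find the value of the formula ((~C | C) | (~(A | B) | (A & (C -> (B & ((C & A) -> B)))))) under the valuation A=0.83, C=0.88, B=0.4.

0.88

~C: Gödel ¬ of 0.88 = 0 (operand ≠ 0)
(~C | C) = max(0, 0.88) = 0.88
(A | B) = max(0.83, 0.4) = 0.83
~(A | B): Gödel ¬ of 0.83 = 0 (operand ≠ 0)
(C & A) = min(0.88, 0.83) = 0.83
((C & A) -> B): 0.83 > 0.4, so result = 0.4
(B & ((C & A) -> B)) = min(0.4, 0.4) = 0.4
(C -> (B & ((C & A) -> B))): 0.88 > 0.4, so result = 0.4
(A & (C -> (B & ((C & A) -> B)))) = min(0.83, 0.4) = 0.4
(~(A | B) | (A & (C -> (B & ((C & A) -> B))))) = max(0, 0.4) = 0.4
((~C | C) | (~(A | B) | (A & (C -> (B & ((C & A) -> B)))))) = max(0.88, 0.4) = 0.88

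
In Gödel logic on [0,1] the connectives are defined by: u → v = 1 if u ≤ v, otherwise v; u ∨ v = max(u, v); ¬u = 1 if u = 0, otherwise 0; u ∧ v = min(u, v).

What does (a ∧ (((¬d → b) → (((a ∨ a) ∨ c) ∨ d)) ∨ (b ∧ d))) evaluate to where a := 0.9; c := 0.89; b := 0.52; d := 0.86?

¬d: Gödel ¬ of 0.86 = 0 (operand ≠ 0)
(¬d → b): 0 ≤ 0.52, so result = 1
(a ∨ a) = max(0.9, 0.9) = 0.9
((a ∨ a) ∨ c) = max(0.9, 0.89) = 0.9
(((a ∨ a) ∨ c) ∨ d) = max(0.9, 0.86) = 0.9
((¬d → b) → (((a ∨ a) ∨ c) ∨ d)): 1 > 0.9, so result = 0.9
(b ∧ d) = min(0.52, 0.86) = 0.52
(((¬d → b) → (((a ∨ a) ∨ c) ∨ d)) ∨ (b ∧ d)) = max(0.9, 0.52) = 0.9
(a ∧ (((¬d → b) → (((a ∨ a) ∨ c) ∨ d)) ∨ (b ∧ d))) = min(0.9, 0.9) = 0.9

0.90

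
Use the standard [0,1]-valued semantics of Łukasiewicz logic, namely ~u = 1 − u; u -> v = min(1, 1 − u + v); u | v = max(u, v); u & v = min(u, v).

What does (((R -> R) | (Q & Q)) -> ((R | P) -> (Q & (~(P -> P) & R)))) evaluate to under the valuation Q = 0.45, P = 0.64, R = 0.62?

0.36

(R -> R): min(1, 1 − 0.62 + 0.62) = 1
(Q & Q) = min(0.45, 0.45) = 0.45
((R -> R) | (Q & Q)) = max(1, 0.45) = 1
(R | P) = max(0.62, 0.64) = 0.64
(P -> P): min(1, 1 − 0.64 + 0.64) = 1
~(P -> P): Łukasiewicz ¬ gives 1 − 1 = 0
(~(P -> P) & R) = min(0, 0.62) = 0
(Q & (~(P -> P) & R)) = min(0.45, 0) = 0
((R | P) -> (Q & (~(P -> P) & R))): min(1, 1 − 0.64 + 0) = 0.36
(((R -> R) | (Q & Q)) -> ((R | P) -> (Q & (~(P -> P) & R)))): min(1, 1 − 1 + 0.36) = 0.36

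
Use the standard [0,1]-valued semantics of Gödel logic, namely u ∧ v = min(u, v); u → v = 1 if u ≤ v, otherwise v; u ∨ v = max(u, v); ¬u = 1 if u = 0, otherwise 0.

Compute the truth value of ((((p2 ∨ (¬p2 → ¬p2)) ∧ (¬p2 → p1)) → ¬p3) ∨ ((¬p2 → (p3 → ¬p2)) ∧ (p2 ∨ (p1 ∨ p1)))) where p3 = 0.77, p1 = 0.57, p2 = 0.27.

0.57

¬p2: Gödel ¬ of 0.27 = 0 (operand ≠ 0)
¬p2: Gödel ¬ of 0.27 = 0 (operand ≠ 0)
(¬p2 → ¬p2): 0 ≤ 0, so result = 1
(p2 ∨ (¬p2 → ¬p2)) = max(0.27, 1) = 1
¬p2: Gödel ¬ of 0.27 = 0 (operand ≠ 0)
(¬p2 → p1): 0 ≤ 0.57, so result = 1
((p2 ∨ (¬p2 → ¬p2)) ∧ (¬p2 → p1)) = min(1, 1) = 1
¬p3: Gödel ¬ of 0.77 = 0 (operand ≠ 0)
(((p2 ∨ (¬p2 → ¬p2)) ∧ (¬p2 → p1)) → ¬p3): 1 > 0, so result = 0
¬p2: Gödel ¬ of 0.27 = 0 (operand ≠ 0)
¬p2: Gödel ¬ of 0.27 = 0 (operand ≠ 0)
(p3 → ¬p2): 0.77 > 0, so result = 0
(¬p2 → (p3 → ¬p2)): 0 ≤ 0, so result = 1
(p1 ∨ p1) = max(0.57, 0.57) = 0.57
(p2 ∨ (p1 ∨ p1)) = max(0.27, 0.57) = 0.57
((¬p2 → (p3 → ¬p2)) ∧ (p2 ∨ (p1 ∨ p1))) = min(1, 0.57) = 0.57
((((p2 ∨ (¬p2 → ¬p2)) ∧ (¬p2 → p1)) → ¬p3) ∨ ((¬p2 → (p3 → ¬p2)) ∧ (p2 ∨ (p1 ∨ p1)))) = max(0, 0.57) = 0.57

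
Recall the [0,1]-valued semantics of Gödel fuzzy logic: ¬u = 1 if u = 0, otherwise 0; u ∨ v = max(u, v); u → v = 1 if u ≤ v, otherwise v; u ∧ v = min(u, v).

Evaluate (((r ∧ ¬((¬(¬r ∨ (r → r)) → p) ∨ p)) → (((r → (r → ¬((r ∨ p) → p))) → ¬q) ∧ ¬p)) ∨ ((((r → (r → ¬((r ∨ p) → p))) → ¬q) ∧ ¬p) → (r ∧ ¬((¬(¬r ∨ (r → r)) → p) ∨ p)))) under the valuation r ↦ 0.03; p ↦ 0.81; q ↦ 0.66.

1.00

¬r: Gödel ¬ of 0.03 = 0 (operand ≠ 0)
(r → r): 0.03 ≤ 0.03, so result = 1
(¬r ∨ (r → r)) = max(0, 1) = 1
¬(¬r ∨ (r → r)): Gödel ¬ of 1 = 0 (operand ≠ 0)
(¬(¬r ∨ (r → r)) → p): 0 ≤ 0.81, so result = 1
((¬(¬r ∨ (r → r)) → p) ∨ p) = max(1, 0.81) = 1
¬((¬(¬r ∨ (r → r)) → p) ∨ p): Gödel ¬ of 1 = 0 (operand ≠ 0)
(r ∧ ¬((¬(¬r ∨ (r → r)) → p) ∨ p)) = min(0.03, 0) = 0
(r ∨ p) = max(0.03, 0.81) = 0.81
((r ∨ p) → p): 0.81 ≤ 0.81, so result = 1
¬((r ∨ p) → p): Gödel ¬ of 1 = 0 (operand ≠ 0)
(r → ¬((r ∨ p) → p)): 0.03 > 0, so result = 0
(r → (r → ¬((r ∨ p) → p))): 0.03 > 0, so result = 0
¬q: Gödel ¬ of 0.66 = 0 (operand ≠ 0)
((r → (r → ¬((r ∨ p) → p))) → ¬q): 0 ≤ 0, so result = 1
¬p: Gödel ¬ of 0.81 = 0 (operand ≠ 0)
(((r → (r → ¬((r ∨ p) → p))) → ¬q) ∧ ¬p) = min(1, 0) = 0
((r ∧ ¬((¬(¬r ∨ (r → r)) → p) ∨ p)) → (((r → (r → ¬((r ∨ p) → p))) → ¬q) ∧ ¬p)): 0 ≤ 0, so result = 1
(r ∨ p) = max(0.03, 0.81) = 0.81
((r ∨ p) → p): 0.81 ≤ 0.81, so result = 1
¬((r ∨ p) → p): Gödel ¬ of 1 = 0 (operand ≠ 0)
(r → ¬((r ∨ p) → p)): 0.03 > 0, so result = 0
(r → (r → ¬((r ∨ p) → p))): 0.03 > 0, so result = 0
¬q: Gödel ¬ of 0.66 = 0 (operand ≠ 0)
((r → (r → ¬((r ∨ p) → p))) → ¬q): 0 ≤ 0, so result = 1
¬p: Gödel ¬ of 0.81 = 0 (operand ≠ 0)
(((r → (r → ¬((r ∨ p) → p))) → ¬q) ∧ ¬p) = min(1, 0) = 0
¬r: Gödel ¬ of 0.03 = 0 (operand ≠ 0)
(r → r): 0.03 ≤ 0.03, so result = 1
(¬r ∨ (r → r)) = max(0, 1) = 1
¬(¬r ∨ (r → r)): Gödel ¬ of 1 = 0 (operand ≠ 0)
(¬(¬r ∨ (r → r)) → p): 0 ≤ 0.81, so result = 1
((¬(¬r ∨ (r → r)) → p) ∨ p) = max(1, 0.81) = 1
¬((¬(¬r ∨ (r → r)) → p) ∨ p): Gödel ¬ of 1 = 0 (operand ≠ 0)
(r ∧ ¬((¬(¬r ∨ (r → r)) → p) ∨ p)) = min(0.03, 0) = 0
((((r → (r → ¬((r ∨ p) → p))) → ¬q) ∧ ¬p) → (r ∧ ¬((¬(¬r ∨ (r → r)) → p) ∨ p))): 0 ≤ 0, so result = 1
(((r ∧ ¬((¬(¬r ∨ (r → r)) → p) ∨ p)) → (((r → (r → ¬((r ∨ p) → p))) → ¬q) ∧ ¬p)) ∨ ((((r → (r → ¬((r ∨ p) → p))) → ¬q) ∧ ¬p) → (r ∧ ¬((¬(¬r ∨ (r → r)) → p) ∨ p)))) = max(1, 1) = 1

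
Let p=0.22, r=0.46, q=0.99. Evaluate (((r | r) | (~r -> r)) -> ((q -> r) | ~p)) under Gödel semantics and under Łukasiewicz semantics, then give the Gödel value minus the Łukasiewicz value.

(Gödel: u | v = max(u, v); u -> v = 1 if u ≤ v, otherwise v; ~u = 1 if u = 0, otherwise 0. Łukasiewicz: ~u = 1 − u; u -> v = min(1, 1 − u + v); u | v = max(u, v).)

-0.40

Gödel evaluation:
  (r | r) = max(0.46, 0.46) = 0.46
  ~r: Gödel ¬ of 0.46 = 0 (operand ≠ 0)
  (~r -> r): 0 ≤ 0.46, so result = 1
  ((r | r) | (~r -> r)) = max(0.46, 1) = 1
  (q -> r): 0.99 > 0.46, so result = 0.46
  ~p: Gödel ¬ of 0.22 = 0 (operand ≠ 0)
  ((q -> r) | ~p) = max(0.46, 0) = 0.46
  (((r | r) | (~r -> r)) -> ((q -> r) | ~p)): 1 > 0.46, so result = 0.46
  Gödel value = 0.46
Łukasiewicz evaluation:
  (r | r) = max(0.46, 0.46) = 0.46
  ~r: Łukasiewicz ¬ gives 1 − 0.46 = 0.54
  (~r -> r): min(1, 1 − 0.54 + 0.46) = 0.92
  ((r | r) | (~r -> r)) = max(0.46, 0.92) = 0.92
  (q -> r): min(1, 1 − 0.99 + 0.46) = 0.47
  ~p: Łukasiewicz ¬ gives 1 − 0.22 = 0.78
  ((q -> r) | ~p) = max(0.47, 0.78) = 0.78
  (((r | r) | (~r -> r)) -> ((q -> r) | ~p)): min(1, 1 − 0.92 + 0.78) = 0.86
  Łukasiewicz value = 0.86
Difference: 0.46 − 0.86 = -0.40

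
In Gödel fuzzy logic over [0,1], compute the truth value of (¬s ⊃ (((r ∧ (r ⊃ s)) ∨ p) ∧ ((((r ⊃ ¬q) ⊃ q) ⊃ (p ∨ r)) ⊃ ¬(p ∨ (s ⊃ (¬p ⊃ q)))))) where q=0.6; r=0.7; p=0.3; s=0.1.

¬s: Gödel ¬ of 0.1 = 0 (operand ≠ 0)
(r ⊃ s): 0.7 > 0.1, so result = 0.1
(r ∧ (r ⊃ s)) = min(0.7, 0.1) = 0.1
((r ∧ (r ⊃ s)) ∨ p) = max(0.1, 0.3) = 0.3
¬q: Gödel ¬ of 0.6 = 0 (operand ≠ 0)
(r ⊃ ¬q): 0.7 > 0, so result = 0
((r ⊃ ¬q) ⊃ q): 0 ≤ 0.6, so result = 1
(p ∨ r) = max(0.3, 0.7) = 0.7
(((r ⊃ ¬q) ⊃ q) ⊃ (p ∨ r)): 1 > 0.7, so result = 0.7
¬p: Gödel ¬ of 0.3 = 0 (operand ≠ 0)
(¬p ⊃ q): 0 ≤ 0.6, so result = 1
(s ⊃ (¬p ⊃ q)): 0.1 ≤ 1, so result = 1
(p ∨ (s ⊃ (¬p ⊃ q))) = max(0.3, 1) = 1
¬(p ∨ (s ⊃ (¬p ⊃ q))): Gödel ¬ of 1 = 0 (operand ≠ 0)
((((r ⊃ ¬q) ⊃ q) ⊃ (p ∨ r)) ⊃ ¬(p ∨ (s ⊃ (¬p ⊃ q)))): 0.7 > 0, so result = 0
(((r ∧ (r ⊃ s)) ∨ p) ∧ ((((r ⊃ ¬q) ⊃ q) ⊃ (p ∨ r)) ⊃ ¬(p ∨ (s ⊃ (¬p ⊃ q))))) = min(0.3, 0) = 0
(¬s ⊃ (((r ∧ (r ⊃ s)) ∨ p) ∧ ((((r ⊃ ¬q) ⊃ q) ⊃ (p ∨ r)) ⊃ ¬(p ∨ (s ⊃ (¬p ⊃ q)))))): 0 ≤ 0, so result = 1

1.00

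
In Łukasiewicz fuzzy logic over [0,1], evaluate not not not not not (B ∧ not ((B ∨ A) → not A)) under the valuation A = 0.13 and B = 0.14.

1.00

(B ∨ A) = max(0.14, 0.13) = 0.14
not A: Łukasiewicz ¬ gives 1 − 0.13 = 0.87
((B ∨ A) → not A): min(1, 1 − 0.14 + 0.87) = 1
not ((B ∨ A) → not A): Łukasiewicz ¬ gives 1 − 1 = 0
(B ∧ not ((B ∨ A) → not A)) = min(0.14, 0) = 0
not (B ∧ not ((B ∨ A) → not A)): Łukasiewicz ¬ gives 1 − 0 = 1
not not (B ∧ not ((B ∨ A) → not A)): Łukasiewicz ¬ gives 1 − 1 = 0
not not not (B ∧ not ((B ∨ A) → not A)): Łukasiewicz ¬ gives 1 − 0 = 1
not not not not (B ∧ not ((B ∨ A) → not A)): Łukasiewicz ¬ gives 1 − 1 = 0
not not not not not (B ∧ not ((B ∨ A) → not A)): Łukasiewicz ¬ gives 1 − 0 = 1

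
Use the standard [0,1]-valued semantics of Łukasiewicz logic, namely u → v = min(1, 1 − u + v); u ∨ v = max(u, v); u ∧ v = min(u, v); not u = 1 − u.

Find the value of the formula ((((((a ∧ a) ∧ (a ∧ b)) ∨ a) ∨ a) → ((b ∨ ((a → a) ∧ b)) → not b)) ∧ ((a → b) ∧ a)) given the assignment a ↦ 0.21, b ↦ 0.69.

(a ∧ a) = min(0.21, 0.21) = 0.21
(a ∧ b) = min(0.21, 0.69) = 0.21
((a ∧ a) ∧ (a ∧ b)) = min(0.21, 0.21) = 0.21
(((a ∧ a) ∧ (a ∧ b)) ∨ a) = max(0.21, 0.21) = 0.21
((((a ∧ a) ∧ (a ∧ b)) ∨ a) ∨ a) = max(0.21, 0.21) = 0.21
(a → a): min(1, 1 − 0.21 + 0.21) = 1
((a → a) ∧ b) = min(1, 0.69) = 0.69
(b ∨ ((a → a) ∧ b)) = max(0.69, 0.69) = 0.69
not b: Łukasiewicz ¬ gives 1 − 0.69 = 0.31
((b ∨ ((a → a) ∧ b)) → not b): min(1, 1 − 0.69 + 0.31) = 0.62
(((((a ∧ a) ∧ (a ∧ b)) ∨ a) ∨ a) → ((b ∨ ((a → a) ∧ b)) → not b)): min(1, 1 − 0.21 + 0.62) = 1
(a → b): min(1, 1 − 0.21 + 0.69) = 1
((a → b) ∧ a) = min(1, 0.21) = 0.21
((((((a ∧ a) ∧ (a ∧ b)) ∨ a) ∨ a) → ((b ∨ ((a → a) ∧ b)) → not b)) ∧ ((a → b) ∧ a)) = min(1, 0.21) = 0.21

0.21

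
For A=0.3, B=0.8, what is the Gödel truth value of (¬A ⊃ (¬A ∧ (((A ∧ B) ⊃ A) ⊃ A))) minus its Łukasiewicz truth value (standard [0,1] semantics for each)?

Gödel evaluation:
  ¬A: Gödel ¬ of 0.3 = 0 (operand ≠ 0)
  ¬A: Gödel ¬ of 0.3 = 0 (operand ≠ 0)
  (A ∧ B) = min(0.3, 0.8) = 0.3
  ((A ∧ B) ⊃ A): 0.3 ≤ 0.3, so result = 1
  (((A ∧ B) ⊃ A) ⊃ A): 1 > 0.3, so result = 0.3
  (¬A ∧ (((A ∧ B) ⊃ A) ⊃ A)) = min(0, 0.3) = 0
  (¬A ⊃ (¬A ∧ (((A ∧ B) ⊃ A) ⊃ A))): 0 ≤ 0, so result = 1
  Gödel value = 1
Łukasiewicz evaluation:
  ¬A: Łukasiewicz ¬ gives 1 − 0.3 = 0.7
  ¬A: Łukasiewicz ¬ gives 1 − 0.3 = 0.7
  (A ∧ B) = min(0.3, 0.8) = 0.3
  ((A ∧ B) ⊃ A): min(1, 1 − 0.3 + 0.3) = 1
  (((A ∧ B) ⊃ A) ⊃ A): min(1, 1 − 1 + 0.3) = 0.3
  (¬A ∧ (((A ∧ B) ⊃ A) ⊃ A)) = min(0.7, 0.3) = 0.3
  (¬A ⊃ (¬A ∧ (((A ∧ B) ⊃ A) ⊃ A))): min(1, 1 − 0.7 + 0.3) = 0.6
  Łukasiewicz value = 0.6
Difference: 1 − 0.6 = 0.40

0.40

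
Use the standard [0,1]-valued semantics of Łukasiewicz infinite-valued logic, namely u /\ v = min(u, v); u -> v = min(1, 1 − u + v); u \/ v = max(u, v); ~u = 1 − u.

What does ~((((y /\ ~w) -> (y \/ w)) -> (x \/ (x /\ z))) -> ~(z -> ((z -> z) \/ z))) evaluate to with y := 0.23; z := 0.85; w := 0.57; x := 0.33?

~w: Łukasiewicz ¬ gives 1 − 0.57 = 0.43
(y /\ ~w) = min(0.23, 0.43) = 0.23
(y \/ w) = max(0.23, 0.57) = 0.57
((y /\ ~w) -> (y \/ w)): min(1, 1 − 0.23 + 0.57) = 1
(x /\ z) = min(0.33, 0.85) = 0.33
(x \/ (x /\ z)) = max(0.33, 0.33) = 0.33
(((y /\ ~w) -> (y \/ w)) -> (x \/ (x /\ z))): min(1, 1 − 1 + 0.33) = 0.33
(z -> z): min(1, 1 − 0.85 + 0.85) = 1
((z -> z) \/ z) = max(1, 0.85) = 1
(z -> ((z -> z) \/ z)): min(1, 1 − 0.85 + 1) = 1
~(z -> ((z -> z) \/ z)): Łukasiewicz ¬ gives 1 − 1 = 0
((((y /\ ~w) -> (y \/ w)) -> (x \/ (x /\ z))) -> ~(z -> ((z -> z) \/ z))): min(1, 1 − 0.33 + 0) = 0.67
~((((y /\ ~w) -> (y \/ w)) -> (x \/ (x /\ z))) -> ~(z -> ((z -> z) \/ z))): Łukasiewicz ¬ gives 1 − 0.67 = 0.33

0.33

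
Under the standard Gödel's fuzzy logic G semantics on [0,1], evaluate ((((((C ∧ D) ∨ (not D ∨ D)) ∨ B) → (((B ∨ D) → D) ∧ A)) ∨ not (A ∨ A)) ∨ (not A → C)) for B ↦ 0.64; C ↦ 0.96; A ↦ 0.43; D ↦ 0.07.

1.00

(C ∧ D) = min(0.96, 0.07) = 0.07
not D: Gödel ¬ of 0.07 = 0 (operand ≠ 0)
(not D ∨ D) = max(0, 0.07) = 0.07
((C ∧ D) ∨ (not D ∨ D)) = max(0.07, 0.07) = 0.07
(((C ∧ D) ∨ (not D ∨ D)) ∨ B) = max(0.07, 0.64) = 0.64
(B ∨ D) = max(0.64, 0.07) = 0.64
((B ∨ D) → D): 0.64 > 0.07, so result = 0.07
(((B ∨ D) → D) ∧ A) = min(0.07, 0.43) = 0.07
((((C ∧ D) ∨ (not D ∨ D)) ∨ B) → (((B ∨ D) → D) ∧ A)): 0.64 > 0.07, so result = 0.07
(A ∨ A) = max(0.43, 0.43) = 0.43
not (A ∨ A): Gödel ¬ of 0.43 = 0 (operand ≠ 0)
(((((C ∧ D) ∨ (not D ∨ D)) ∨ B) → (((B ∨ D) → D) ∧ A)) ∨ not (A ∨ A)) = max(0.07, 0) = 0.07
not A: Gödel ¬ of 0.43 = 0 (operand ≠ 0)
(not A → C): 0 ≤ 0.96, so result = 1
((((((C ∧ D) ∨ (not D ∨ D)) ∨ B) → (((B ∨ D) → D) ∧ A)) ∨ not (A ∨ A)) ∨ (not A → C)) = max(0.07, 1) = 1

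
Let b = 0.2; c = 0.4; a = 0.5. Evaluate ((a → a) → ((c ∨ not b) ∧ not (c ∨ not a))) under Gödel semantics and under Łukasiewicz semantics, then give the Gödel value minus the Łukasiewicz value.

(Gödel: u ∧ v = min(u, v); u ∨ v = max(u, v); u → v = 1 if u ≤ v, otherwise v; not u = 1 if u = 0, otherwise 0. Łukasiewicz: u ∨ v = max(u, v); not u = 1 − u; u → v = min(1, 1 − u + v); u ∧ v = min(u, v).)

-0.50

Gödel evaluation:
  (a → a): 0.5 ≤ 0.5, so result = 1
  not b: Gödel ¬ of 0.2 = 0 (operand ≠ 0)
  (c ∨ not b) = max(0.4, 0) = 0.4
  not a: Gödel ¬ of 0.5 = 0 (operand ≠ 0)
  (c ∨ not a) = max(0.4, 0) = 0.4
  not (c ∨ not a): Gödel ¬ of 0.4 = 0 (operand ≠ 0)
  ((c ∨ not b) ∧ not (c ∨ not a)) = min(0.4, 0) = 0
  ((a → a) → ((c ∨ not b) ∧ not (c ∨ not a))): 1 > 0, so result = 0
  Gödel value = 0
Łukasiewicz evaluation:
  (a → a): min(1, 1 − 0.5 + 0.5) = 1
  not b: Łukasiewicz ¬ gives 1 − 0.2 = 0.8
  (c ∨ not b) = max(0.4, 0.8) = 0.8
  not a: Łukasiewicz ¬ gives 1 − 0.5 = 0.5
  (c ∨ not a) = max(0.4, 0.5) = 0.5
  not (c ∨ not a): Łukasiewicz ¬ gives 1 − 0.5 = 0.5
  ((c ∨ not b) ∧ not (c ∨ not a)) = min(0.8, 0.5) = 0.5
  ((a → a) → ((c ∨ not b) ∧ not (c ∨ not a))): min(1, 1 − 1 + 0.5) = 0.5
  Łukasiewicz value = 0.5
Difference: 0 − 0.5 = -0.50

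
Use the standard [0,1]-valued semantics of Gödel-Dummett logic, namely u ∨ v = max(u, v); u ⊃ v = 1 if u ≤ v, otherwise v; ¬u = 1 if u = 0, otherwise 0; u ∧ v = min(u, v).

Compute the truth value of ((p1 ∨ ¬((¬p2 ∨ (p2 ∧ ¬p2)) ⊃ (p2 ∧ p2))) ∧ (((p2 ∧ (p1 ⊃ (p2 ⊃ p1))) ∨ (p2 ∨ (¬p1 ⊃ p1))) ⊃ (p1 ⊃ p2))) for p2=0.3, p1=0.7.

0.30

¬p2: Gödel ¬ of 0.3 = 0 (operand ≠ 0)
¬p2: Gödel ¬ of 0.3 = 0 (operand ≠ 0)
(p2 ∧ ¬p2) = min(0.3, 0) = 0
(¬p2 ∨ (p2 ∧ ¬p2)) = max(0, 0) = 0
(p2 ∧ p2) = min(0.3, 0.3) = 0.3
((¬p2 ∨ (p2 ∧ ¬p2)) ⊃ (p2 ∧ p2)): 0 ≤ 0.3, so result = 1
¬((¬p2 ∨ (p2 ∧ ¬p2)) ⊃ (p2 ∧ p2)): Gödel ¬ of 1 = 0 (operand ≠ 0)
(p1 ∨ ¬((¬p2 ∨ (p2 ∧ ¬p2)) ⊃ (p2 ∧ p2))) = max(0.7, 0) = 0.7
(p2 ⊃ p1): 0.3 ≤ 0.7, so result = 1
(p1 ⊃ (p2 ⊃ p1)): 0.7 ≤ 1, so result = 1
(p2 ∧ (p1 ⊃ (p2 ⊃ p1))) = min(0.3, 1) = 0.3
¬p1: Gödel ¬ of 0.7 = 0 (operand ≠ 0)
(¬p1 ⊃ p1): 0 ≤ 0.7, so result = 1
(p2 ∨ (¬p1 ⊃ p1)) = max(0.3, 1) = 1
((p2 ∧ (p1 ⊃ (p2 ⊃ p1))) ∨ (p2 ∨ (¬p1 ⊃ p1))) = max(0.3, 1) = 1
(p1 ⊃ p2): 0.7 > 0.3, so result = 0.3
(((p2 ∧ (p1 ⊃ (p2 ⊃ p1))) ∨ (p2 ∨ (¬p1 ⊃ p1))) ⊃ (p1 ⊃ p2)): 1 > 0.3, so result = 0.3
((p1 ∨ ¬((¬p2 ∨ (p2 ∧ ¬p2)) ⊃ (p2 ∧ p2))) ∧ (((p2 ∧ (p1 ⊃ (p2 ⊃ p1))) ∨ (p2 ∨ (¬p1 ⊃ p1))) ⊃ (p1 ⊃ p2))) = min(0.7, 0.3) = 0.3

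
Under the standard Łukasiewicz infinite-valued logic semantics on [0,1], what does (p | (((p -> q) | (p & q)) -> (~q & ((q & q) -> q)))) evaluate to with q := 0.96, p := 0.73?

0.73

(p -> q): min(1, 1 − 0.73 + 0.96) = 1
(p & q) = min(0.73, 0.96) = 0.73
((p -> q) | (p & q)) = max(1, 0.73) = 1
~q: Łukasiewicz ¬ gives 1 − 0.96 = 0.04
(q & q) = min(0.96, 0.96) = 0.96
((q & q) -> q): min(1, 1 − 0.96 + 0.96) = 1
(~q & ((q & q) -> q)) = min(0.04, 1) = 0.04
(((p -> q) | (p & q)) -> (~q & ((q & q) -> q))): min(1, 1 − 1 + 0.04) = 0.04
(p | (((p -> q) | (p & q)) -> (~q & ((q & q) -> q)))) = max(0.73, 0.04) = 0.73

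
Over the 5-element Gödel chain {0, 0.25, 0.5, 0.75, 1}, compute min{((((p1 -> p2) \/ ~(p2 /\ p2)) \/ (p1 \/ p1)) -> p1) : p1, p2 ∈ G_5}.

The minimum is attained at p1 = 0, p2 = 0:
  (p1 -> p2): 0 ≤ 0, so result = 1
  (p2 /\ p2) = min(0, 0) = 0
  ~(p2 /\ p2): Gödel ¬ of 0 = 1 (operand is 0)
  ((p1 -> p2) \/ ~(p2 /\ p2)) = max(1, 1) = 1
  (p1 \/ p1) = max(0, 0) = 0
  (((p1 -> p2) \/ ~(p2 /\ p2)) \/ (p1 \/ p1)) = max(1, 0) = 1
  ((((p1 -> p2) \/ ~(p2 /\ p2)) \/ (p1 \/ p1)) -> p1): 1 > 0, so result = 0
Checking all 25 assignments confirms none give a value below 0.00.

0.00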